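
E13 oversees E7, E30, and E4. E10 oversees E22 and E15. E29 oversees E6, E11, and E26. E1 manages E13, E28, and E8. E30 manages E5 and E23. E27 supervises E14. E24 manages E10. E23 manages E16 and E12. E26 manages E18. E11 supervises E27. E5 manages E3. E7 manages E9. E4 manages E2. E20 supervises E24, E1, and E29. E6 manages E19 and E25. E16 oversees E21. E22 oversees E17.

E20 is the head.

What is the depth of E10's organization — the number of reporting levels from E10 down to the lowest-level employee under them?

The longest chain under E10 runs E10 → E22 → E17, which is 2 levels below E10.

2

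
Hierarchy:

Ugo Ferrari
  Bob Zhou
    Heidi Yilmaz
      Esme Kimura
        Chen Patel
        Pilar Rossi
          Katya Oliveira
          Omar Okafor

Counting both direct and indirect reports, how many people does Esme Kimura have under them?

4

Esme Kimura directly manages Chen Patel, Pilar Rossi. Chen Patel has no reports. Under Pilar Rossi: Omar Okafor, Katya Oliveira (2). So Esme Kimura's organization is 2 direct reports plus everyone under them: 1 + 3 = 4.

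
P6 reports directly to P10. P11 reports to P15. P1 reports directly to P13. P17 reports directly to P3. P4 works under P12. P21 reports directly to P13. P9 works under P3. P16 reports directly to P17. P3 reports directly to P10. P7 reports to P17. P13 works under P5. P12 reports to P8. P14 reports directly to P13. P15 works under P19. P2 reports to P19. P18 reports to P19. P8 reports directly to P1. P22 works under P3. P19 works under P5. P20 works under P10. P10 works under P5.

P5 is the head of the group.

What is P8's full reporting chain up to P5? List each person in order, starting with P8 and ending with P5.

P8 reports to P1. P1 reports to P13. P13 reports to P5. P5 is at the top.

P8 -> P1 -> P13 -> P5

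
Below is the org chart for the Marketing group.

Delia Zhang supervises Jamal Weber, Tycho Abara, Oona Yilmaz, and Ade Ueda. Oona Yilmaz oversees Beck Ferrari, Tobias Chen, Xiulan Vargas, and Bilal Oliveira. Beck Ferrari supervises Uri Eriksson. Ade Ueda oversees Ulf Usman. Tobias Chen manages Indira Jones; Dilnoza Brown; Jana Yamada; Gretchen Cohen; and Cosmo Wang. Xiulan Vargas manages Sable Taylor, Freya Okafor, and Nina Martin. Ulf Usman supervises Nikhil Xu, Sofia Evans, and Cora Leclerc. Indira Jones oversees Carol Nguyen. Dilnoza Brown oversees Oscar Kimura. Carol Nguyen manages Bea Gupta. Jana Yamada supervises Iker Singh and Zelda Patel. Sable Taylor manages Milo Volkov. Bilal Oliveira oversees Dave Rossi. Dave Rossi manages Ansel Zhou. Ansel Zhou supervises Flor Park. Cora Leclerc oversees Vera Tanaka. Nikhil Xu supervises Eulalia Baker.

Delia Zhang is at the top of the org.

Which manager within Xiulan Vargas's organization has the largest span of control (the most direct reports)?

Direct-report counts within Xiulan Vargas's organization: Xiulan Vargas has 3; Sable Taylor has 1. The largest is 3, held by Xiulan Vargas.

Xiulan Vargas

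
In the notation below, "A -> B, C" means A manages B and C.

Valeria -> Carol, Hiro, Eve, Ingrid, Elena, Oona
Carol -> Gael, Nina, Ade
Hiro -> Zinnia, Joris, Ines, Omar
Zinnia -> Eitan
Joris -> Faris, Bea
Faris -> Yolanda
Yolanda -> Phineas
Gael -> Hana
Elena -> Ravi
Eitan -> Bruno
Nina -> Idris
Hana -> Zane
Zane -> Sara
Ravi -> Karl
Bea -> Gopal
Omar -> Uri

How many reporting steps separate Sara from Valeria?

Chain from Sara up to Valeria: Sara → Zane → Hana → Gael → Carol → Valeria. That is 5 steps up, so Sara is 5 levels below Valeria.

5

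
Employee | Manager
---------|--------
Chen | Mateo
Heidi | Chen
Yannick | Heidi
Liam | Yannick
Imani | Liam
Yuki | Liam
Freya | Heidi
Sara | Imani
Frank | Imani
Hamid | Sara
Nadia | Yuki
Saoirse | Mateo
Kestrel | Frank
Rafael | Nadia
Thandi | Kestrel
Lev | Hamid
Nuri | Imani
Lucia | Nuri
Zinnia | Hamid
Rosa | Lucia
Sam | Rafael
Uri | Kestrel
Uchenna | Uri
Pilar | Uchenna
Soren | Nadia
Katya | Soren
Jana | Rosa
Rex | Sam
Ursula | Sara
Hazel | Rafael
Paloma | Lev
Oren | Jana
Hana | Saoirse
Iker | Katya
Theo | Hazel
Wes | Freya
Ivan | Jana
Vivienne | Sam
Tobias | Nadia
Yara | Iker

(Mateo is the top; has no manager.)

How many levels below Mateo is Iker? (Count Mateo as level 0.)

9

Chain from Iker up to Mateo: Iker → Katya → Soren → Nadia → Yuki → Liam → Yannick → Heidi → Chen → Mateo. That is 9 steps up, so Iker is 9 levels below Mateo.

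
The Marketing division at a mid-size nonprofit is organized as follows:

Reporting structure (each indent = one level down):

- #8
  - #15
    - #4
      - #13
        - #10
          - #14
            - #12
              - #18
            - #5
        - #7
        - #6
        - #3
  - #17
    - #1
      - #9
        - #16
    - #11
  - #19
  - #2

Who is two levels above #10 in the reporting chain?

#4

#10 reports to #13, and #13 reports to #4. So #10's skip-level manager is #4.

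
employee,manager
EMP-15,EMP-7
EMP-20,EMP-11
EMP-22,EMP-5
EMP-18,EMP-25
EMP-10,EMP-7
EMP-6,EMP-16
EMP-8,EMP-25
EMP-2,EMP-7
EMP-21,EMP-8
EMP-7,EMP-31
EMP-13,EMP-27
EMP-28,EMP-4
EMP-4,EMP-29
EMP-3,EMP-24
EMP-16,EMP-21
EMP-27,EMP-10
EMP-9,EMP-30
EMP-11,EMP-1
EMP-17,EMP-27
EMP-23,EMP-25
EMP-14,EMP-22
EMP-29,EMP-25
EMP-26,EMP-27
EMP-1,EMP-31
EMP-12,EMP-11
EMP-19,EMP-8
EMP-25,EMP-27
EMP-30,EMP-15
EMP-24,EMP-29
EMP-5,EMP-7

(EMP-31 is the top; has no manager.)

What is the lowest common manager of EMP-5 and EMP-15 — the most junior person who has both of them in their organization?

EMP-5's chain of managers is EMP-7, EMP-31. EMP-15's chain of managers is EMP-7, EMP-31. The first manager that appears in both chains is EMP-7.

EMP-7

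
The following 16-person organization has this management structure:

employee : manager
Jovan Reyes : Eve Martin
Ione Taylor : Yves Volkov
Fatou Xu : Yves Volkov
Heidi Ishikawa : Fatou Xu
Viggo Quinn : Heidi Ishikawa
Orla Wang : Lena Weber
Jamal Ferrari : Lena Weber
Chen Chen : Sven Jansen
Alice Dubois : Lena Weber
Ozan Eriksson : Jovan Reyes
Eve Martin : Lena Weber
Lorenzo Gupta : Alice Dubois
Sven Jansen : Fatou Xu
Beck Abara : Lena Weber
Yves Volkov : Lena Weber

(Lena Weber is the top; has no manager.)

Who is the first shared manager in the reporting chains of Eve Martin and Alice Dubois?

Lena Weber

Eve Martin's chain of managers is Lena Weber. Alice Dubois's chain of managers is Lena Weber. The first manager that appears in both chains is Lena Weber.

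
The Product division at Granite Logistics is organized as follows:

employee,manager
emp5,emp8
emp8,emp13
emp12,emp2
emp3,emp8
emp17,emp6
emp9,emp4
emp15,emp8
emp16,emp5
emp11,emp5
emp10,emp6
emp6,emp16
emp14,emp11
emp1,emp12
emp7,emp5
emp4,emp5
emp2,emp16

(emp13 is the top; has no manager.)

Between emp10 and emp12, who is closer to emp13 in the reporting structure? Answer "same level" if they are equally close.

same level

Both emp10 and emp12 are 5 levels below emp13.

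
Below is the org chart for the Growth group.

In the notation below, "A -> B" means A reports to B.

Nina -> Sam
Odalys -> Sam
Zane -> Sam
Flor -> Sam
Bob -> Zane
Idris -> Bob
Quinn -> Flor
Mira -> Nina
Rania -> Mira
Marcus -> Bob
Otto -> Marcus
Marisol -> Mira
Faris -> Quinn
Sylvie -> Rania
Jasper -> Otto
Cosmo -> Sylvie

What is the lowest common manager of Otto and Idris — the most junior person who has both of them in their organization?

Otto's chain of managers is Marcus, Bob, Zane, Sam. Idris's chain of managers is Bob, Zane, Sam. The first manager that appears in both chains is Bob.

Bob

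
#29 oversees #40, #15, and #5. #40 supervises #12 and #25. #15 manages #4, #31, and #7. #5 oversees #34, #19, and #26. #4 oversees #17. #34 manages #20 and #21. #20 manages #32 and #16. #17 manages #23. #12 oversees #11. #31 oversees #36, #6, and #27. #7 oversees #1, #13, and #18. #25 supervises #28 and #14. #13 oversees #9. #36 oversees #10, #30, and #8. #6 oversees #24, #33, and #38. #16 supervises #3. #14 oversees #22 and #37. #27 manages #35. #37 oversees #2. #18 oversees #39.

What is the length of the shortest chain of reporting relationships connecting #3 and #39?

#3 is 5 levels below #29, and #39 is 4 levels below #29 (their lowest common manager). The shortest path runs up from #3 to #29 and back down to #39: 5 + 4 = 9 links.

9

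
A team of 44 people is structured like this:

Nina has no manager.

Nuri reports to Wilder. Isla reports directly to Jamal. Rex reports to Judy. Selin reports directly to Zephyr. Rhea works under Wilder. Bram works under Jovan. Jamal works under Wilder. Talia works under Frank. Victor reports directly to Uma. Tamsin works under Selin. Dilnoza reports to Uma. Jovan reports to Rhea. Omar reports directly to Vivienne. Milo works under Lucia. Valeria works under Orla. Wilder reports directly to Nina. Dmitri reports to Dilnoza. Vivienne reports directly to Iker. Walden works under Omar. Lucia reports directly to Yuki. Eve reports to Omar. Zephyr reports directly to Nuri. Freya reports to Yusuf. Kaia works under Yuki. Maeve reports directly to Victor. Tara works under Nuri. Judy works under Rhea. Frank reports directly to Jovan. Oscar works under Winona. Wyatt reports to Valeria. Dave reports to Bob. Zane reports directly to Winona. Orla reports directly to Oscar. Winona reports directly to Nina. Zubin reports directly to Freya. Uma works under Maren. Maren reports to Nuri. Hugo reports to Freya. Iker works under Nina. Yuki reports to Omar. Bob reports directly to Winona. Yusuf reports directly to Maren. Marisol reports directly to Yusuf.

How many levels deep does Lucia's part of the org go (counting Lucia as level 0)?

The longest chain under Lucia runs Lucia → Milo, which is 1 level below Lucia.

1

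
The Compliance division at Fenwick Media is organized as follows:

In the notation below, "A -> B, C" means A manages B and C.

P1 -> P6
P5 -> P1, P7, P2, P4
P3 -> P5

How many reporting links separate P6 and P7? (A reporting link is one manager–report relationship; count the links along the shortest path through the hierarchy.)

P6 is 2 levels below P5, and P7 is 1 level below P5 (their lowest common manager). The shortest path runs up from P6 to P5 and back down to P7: 2 + 1 = 3 links.

3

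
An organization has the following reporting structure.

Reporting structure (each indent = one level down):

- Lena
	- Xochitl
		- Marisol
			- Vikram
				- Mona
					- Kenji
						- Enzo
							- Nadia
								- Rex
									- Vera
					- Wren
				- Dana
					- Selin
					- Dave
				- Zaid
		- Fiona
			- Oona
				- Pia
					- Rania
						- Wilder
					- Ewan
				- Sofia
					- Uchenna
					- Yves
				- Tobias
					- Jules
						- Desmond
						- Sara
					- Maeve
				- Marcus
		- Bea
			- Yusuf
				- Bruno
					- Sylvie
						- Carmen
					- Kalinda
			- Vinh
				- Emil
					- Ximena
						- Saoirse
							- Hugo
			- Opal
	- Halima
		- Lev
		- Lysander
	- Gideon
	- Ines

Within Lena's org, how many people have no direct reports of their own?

The people in Lena's organization with no one reporting to them are Ines, Gideon, Lysander, Lev, Opal, Hugo, Kalinda, Carmen, Marcus, Maeve, Sara, Desmond, Yves, Uchenna, Ewan, Wilder, Zaid, Dave, Selin, Wren, Vera. That is 21.

21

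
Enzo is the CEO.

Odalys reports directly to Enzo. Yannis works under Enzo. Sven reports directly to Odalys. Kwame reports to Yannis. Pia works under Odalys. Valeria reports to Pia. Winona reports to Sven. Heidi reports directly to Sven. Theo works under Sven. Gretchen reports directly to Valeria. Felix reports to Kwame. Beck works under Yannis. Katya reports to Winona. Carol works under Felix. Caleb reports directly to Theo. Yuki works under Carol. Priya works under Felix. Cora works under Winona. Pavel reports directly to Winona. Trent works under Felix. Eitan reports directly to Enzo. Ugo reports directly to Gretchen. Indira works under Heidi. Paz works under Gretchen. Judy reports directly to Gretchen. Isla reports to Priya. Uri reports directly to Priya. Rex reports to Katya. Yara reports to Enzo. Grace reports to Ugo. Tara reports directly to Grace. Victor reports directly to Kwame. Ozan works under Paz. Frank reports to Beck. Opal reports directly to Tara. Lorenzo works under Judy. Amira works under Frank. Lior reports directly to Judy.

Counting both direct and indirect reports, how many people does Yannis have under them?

12

Yannis directly manages Kwame, Beck. Under Kwame: Victor, Felix, Trent, Priya, Uri, Isla, Carol, Yuki (8). Under Beck: Frank, Amira (2). So Yannis's organization is 2 direct reports plus everyone under them: 9 + 3 = 12.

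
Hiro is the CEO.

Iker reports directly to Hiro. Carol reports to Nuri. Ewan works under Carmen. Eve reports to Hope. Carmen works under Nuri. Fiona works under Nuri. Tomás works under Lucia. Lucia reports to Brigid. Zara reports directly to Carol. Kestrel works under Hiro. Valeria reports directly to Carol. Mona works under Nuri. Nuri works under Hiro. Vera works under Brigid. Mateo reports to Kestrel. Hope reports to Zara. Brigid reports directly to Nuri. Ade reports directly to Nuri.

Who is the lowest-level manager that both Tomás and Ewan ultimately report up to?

Tomás's chain of managers is Lucia, Brigid, Nuri, Hiro. Ewan's chain of managers is Carmen, Nuri, Hiro. The first manager that appears in both chains is Nuri.

Nuri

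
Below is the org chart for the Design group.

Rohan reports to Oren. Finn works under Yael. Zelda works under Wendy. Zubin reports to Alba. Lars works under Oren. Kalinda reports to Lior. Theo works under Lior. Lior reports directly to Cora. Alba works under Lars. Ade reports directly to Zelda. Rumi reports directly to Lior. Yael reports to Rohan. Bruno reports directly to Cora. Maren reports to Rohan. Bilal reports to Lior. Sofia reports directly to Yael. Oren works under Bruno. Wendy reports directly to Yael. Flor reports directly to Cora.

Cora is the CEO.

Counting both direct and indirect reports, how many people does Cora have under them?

Cora directly manages Lior, Bruno, Flor. Under Lior: Kalinda, Rumi, Theo, Bilal (4). Under Bruno: Oren, Lars, Alba, Zubin, Rohan, Maren, Yael, Sofia, Wendy, Zelda, Ade, Finn (12). Flor has no reports. So Cora's organization is 3 direct reports plus everyone under them: 5 + 13 + 1 = 19.

19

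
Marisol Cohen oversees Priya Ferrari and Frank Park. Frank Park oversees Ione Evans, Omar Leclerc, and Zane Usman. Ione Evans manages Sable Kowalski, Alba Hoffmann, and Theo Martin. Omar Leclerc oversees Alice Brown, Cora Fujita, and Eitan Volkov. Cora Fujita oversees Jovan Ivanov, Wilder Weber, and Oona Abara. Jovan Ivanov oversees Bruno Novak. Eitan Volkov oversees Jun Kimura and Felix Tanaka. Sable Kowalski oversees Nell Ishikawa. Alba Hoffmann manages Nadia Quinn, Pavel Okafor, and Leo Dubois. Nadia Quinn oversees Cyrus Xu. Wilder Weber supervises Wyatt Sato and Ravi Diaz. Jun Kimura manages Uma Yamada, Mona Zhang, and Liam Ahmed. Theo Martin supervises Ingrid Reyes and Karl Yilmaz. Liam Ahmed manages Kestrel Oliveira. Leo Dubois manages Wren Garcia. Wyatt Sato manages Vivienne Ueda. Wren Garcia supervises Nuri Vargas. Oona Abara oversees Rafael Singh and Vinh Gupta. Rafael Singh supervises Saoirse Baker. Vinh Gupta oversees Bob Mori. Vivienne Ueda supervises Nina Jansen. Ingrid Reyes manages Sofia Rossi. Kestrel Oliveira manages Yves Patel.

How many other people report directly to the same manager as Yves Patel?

Yves Patel reports to Kestrel Oliveira, and Kestrel Oliveira has no other direct reports. Yves Patel has 0 peers.

0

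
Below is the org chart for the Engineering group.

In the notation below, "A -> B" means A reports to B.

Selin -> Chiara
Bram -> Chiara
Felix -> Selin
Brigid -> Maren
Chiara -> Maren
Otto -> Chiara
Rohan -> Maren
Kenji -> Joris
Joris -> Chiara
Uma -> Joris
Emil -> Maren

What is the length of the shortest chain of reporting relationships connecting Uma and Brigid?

4

Uma is 3 levels below Maren, and Brigid is 1 level below Maren (their lowest common manager). The shortest path runs up from Uma to Maren and back down to Brigid: 3 + 1 = 4 links.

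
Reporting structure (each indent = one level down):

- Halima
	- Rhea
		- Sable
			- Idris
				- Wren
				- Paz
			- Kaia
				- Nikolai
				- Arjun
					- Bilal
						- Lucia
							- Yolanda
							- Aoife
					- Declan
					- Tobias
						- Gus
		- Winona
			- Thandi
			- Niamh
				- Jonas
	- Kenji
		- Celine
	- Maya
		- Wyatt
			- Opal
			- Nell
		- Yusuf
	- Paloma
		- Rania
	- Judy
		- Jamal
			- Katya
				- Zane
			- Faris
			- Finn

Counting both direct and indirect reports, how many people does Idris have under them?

Idris directly manages Wren, Paz. Wren has no reports. Paz has no reports. So Idris's organization is 2 direct reports plus everyone under them: 1 + 1 = 2.

2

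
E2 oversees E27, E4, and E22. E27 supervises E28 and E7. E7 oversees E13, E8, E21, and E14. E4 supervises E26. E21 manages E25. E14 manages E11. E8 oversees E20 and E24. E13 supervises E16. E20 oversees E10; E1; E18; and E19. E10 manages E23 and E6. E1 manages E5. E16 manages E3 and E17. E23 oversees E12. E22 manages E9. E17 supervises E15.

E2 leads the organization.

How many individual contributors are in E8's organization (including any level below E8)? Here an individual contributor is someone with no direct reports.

The people in E8's organization with no one reporting to them are E24, E19, E5, E6, E12, E18. That is 6.

6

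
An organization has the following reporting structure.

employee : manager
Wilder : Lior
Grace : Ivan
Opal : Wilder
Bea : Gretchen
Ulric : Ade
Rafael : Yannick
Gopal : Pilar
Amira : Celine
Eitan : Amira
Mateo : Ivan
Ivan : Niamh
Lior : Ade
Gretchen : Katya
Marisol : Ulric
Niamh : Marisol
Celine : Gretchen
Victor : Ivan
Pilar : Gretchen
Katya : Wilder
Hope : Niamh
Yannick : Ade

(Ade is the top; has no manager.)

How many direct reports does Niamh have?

2

Niamh directly manages Ivan, Hope. That is 2 direct reports.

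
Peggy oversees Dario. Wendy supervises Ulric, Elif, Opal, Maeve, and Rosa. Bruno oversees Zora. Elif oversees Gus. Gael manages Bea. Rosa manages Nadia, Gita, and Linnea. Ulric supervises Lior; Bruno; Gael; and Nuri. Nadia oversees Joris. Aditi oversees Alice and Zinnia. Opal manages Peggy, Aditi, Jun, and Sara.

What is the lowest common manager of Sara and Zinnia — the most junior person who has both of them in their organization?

Opal

Sara's chain of managers is Opal, Wendy. Zinnia's chain of managers is Aditi, Opal, Wendy. The first manager that appears in both chains is Opal.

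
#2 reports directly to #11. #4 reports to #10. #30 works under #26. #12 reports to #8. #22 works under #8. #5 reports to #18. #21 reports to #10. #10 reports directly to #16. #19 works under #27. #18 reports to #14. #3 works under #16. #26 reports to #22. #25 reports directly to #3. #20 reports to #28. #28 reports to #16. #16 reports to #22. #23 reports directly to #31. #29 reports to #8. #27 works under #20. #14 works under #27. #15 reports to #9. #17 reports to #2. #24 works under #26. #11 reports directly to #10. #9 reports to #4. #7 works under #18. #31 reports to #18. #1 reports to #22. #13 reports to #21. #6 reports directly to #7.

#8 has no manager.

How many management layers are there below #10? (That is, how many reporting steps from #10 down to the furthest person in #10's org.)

The longest chain under #10 runs #10 → #11 → #2 → #17, which is 3 levels below #10.

3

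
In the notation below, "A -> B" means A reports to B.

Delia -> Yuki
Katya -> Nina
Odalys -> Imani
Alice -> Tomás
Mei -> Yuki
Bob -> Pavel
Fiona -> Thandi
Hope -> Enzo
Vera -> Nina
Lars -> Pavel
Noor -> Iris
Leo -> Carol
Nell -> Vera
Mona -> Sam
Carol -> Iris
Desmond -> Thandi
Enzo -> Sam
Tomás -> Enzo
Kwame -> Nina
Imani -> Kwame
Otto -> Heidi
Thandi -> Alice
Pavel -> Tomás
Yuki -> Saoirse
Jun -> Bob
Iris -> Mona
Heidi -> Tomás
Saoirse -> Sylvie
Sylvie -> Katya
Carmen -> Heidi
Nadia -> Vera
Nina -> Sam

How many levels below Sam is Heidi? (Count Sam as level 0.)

3

Chain from Heidi up to Sam: Heidi → Tomás → Enzo → Sam. That is 3 steps up, so Heidi is 3 levels below Sam.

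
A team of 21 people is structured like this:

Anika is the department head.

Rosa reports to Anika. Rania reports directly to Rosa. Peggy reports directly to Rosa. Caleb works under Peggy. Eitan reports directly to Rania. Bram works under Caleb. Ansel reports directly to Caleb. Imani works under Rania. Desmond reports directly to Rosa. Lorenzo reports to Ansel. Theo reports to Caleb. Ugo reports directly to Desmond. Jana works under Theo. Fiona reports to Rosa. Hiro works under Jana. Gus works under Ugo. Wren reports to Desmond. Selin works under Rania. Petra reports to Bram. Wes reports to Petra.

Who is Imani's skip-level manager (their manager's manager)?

Rosa

Imani reports to Rania, and Rania reports to Rosa. So Imani's skip-level manager is Rosa.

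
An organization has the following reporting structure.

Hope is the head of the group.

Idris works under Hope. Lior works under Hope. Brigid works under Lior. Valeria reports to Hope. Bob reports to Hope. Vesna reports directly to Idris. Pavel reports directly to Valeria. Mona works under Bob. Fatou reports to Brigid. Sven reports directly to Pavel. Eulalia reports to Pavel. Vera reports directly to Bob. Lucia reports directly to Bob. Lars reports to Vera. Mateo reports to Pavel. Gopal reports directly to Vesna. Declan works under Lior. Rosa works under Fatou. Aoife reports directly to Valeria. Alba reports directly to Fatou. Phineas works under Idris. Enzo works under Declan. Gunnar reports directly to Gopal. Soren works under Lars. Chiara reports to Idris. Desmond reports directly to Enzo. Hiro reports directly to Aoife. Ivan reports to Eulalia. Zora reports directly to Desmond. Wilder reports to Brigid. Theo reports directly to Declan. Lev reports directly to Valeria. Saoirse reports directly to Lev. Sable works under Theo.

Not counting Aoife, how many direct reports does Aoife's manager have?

Aoife reports to Valeria. Valeria's other direct reports are Pavel, Lev — 2 peers.

2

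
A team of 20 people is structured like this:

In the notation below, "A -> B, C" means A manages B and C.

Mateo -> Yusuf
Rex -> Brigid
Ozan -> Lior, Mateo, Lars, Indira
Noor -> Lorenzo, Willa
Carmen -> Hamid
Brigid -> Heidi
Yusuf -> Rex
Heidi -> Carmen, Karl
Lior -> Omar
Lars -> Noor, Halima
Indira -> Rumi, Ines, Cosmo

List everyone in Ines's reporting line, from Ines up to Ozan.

Ines -> Indira -> Ozan

Ines reports to Indira. Indira reports to Ozan. Ozan is at the top.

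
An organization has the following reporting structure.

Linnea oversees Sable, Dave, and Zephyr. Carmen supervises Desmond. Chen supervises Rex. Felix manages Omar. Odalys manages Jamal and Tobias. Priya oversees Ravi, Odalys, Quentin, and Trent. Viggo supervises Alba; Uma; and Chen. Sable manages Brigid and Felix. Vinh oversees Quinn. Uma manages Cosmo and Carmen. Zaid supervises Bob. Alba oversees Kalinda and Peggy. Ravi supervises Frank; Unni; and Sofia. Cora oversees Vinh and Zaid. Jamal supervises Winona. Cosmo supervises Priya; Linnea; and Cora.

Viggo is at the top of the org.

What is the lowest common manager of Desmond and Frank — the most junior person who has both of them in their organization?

Desmond's chain of managers is Carmen, Uma, Viggo. Frank's chain of managers is Ravi, Priya, Cosmo, Uma, Viggo. The first manager that appears in both chains is Uma.

Uma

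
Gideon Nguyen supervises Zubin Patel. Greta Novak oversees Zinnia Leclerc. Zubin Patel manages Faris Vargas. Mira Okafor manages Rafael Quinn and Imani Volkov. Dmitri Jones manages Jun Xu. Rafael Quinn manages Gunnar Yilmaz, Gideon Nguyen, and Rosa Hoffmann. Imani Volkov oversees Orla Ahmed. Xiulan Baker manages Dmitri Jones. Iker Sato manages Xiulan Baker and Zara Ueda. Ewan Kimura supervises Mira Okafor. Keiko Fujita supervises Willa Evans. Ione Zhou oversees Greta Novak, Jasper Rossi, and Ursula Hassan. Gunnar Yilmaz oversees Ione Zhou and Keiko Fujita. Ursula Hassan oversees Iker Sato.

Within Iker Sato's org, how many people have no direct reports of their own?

The people in Iker Sato's organization with no one reporting to them are Zara Ueda, Jun Xu. That is 2.

2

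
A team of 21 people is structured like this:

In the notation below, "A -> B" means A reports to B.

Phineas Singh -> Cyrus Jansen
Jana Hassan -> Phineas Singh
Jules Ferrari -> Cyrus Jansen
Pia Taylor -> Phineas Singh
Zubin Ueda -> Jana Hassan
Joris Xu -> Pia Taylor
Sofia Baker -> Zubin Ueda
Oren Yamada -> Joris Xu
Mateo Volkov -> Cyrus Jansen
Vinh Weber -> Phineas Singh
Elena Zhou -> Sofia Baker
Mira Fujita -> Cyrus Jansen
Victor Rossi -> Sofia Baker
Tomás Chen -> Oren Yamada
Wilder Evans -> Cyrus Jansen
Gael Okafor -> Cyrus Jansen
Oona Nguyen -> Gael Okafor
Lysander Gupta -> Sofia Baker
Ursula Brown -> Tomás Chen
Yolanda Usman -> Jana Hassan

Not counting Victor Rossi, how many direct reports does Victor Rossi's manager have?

Victor Rossi reports to Sofia Baker. Sofia Baker's other direct reports are Elena Zhou, Lysander Gupta — 2 peers.

2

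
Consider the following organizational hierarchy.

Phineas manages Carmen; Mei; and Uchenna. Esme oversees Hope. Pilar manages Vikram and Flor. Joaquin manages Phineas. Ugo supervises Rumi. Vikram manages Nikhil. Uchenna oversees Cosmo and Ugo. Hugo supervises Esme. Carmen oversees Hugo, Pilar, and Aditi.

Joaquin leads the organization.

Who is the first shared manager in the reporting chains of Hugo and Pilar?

Carmen

Hugo's chain of managers is Carmen, Phineas, Joaquin. Pilar's chain of managers is Carmen, Phineas, Joaquin. The first manager that appears in both chains is Carmen.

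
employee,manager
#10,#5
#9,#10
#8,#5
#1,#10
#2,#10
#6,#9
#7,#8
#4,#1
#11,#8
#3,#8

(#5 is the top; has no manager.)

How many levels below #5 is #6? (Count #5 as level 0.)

Chain from #6 up to #5: #6 → #9 → #10 → #5. That is 3 steps up, so #6 is 3 levels below #5.

3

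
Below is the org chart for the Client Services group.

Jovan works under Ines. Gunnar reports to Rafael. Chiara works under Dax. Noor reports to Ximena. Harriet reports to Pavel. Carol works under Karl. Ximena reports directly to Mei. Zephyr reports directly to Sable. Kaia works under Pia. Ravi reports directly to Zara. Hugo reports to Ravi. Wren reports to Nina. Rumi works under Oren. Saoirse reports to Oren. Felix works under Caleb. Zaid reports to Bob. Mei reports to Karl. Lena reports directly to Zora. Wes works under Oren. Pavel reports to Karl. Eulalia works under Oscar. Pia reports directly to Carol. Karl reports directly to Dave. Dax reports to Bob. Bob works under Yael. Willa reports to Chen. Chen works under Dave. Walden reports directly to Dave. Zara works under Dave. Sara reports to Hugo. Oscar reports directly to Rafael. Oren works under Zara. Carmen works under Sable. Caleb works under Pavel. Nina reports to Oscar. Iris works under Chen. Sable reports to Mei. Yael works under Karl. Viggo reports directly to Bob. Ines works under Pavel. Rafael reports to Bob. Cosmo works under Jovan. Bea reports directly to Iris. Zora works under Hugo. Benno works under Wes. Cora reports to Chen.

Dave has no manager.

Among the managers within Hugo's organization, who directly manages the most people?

Hugo

Direct-report counts within Hugo's organization: Hugo has 2; Zora has 1. The largest is 2, held by Hugo.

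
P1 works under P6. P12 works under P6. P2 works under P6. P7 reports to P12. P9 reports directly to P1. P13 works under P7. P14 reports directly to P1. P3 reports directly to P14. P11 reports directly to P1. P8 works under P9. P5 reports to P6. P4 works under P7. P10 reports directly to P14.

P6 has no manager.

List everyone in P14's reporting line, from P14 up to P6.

P14 reports to P1. P1 reports to P6. P6 is at the top.

P14 -> P1 -> P6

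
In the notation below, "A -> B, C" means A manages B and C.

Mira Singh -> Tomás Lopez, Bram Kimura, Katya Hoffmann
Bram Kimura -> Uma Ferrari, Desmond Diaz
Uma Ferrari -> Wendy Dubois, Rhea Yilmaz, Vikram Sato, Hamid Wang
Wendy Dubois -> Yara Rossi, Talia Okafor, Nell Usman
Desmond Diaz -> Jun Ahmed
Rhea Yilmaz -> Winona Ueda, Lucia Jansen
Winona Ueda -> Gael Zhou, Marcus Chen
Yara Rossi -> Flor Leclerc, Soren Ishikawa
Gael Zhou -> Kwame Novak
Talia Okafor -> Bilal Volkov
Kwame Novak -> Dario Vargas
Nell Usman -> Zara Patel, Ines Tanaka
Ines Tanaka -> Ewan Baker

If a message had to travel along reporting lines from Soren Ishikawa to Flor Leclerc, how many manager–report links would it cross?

2

Soren Ishikawa is 1 level below Yara Rossi, and Flor Leclerc is 1 level below Yara Rossi (their lowest common manager). The shortest path runs up from Soren Ishikawa to Yara Rossi and back down to Flor Leclerc: 1 + 1 = 2 links.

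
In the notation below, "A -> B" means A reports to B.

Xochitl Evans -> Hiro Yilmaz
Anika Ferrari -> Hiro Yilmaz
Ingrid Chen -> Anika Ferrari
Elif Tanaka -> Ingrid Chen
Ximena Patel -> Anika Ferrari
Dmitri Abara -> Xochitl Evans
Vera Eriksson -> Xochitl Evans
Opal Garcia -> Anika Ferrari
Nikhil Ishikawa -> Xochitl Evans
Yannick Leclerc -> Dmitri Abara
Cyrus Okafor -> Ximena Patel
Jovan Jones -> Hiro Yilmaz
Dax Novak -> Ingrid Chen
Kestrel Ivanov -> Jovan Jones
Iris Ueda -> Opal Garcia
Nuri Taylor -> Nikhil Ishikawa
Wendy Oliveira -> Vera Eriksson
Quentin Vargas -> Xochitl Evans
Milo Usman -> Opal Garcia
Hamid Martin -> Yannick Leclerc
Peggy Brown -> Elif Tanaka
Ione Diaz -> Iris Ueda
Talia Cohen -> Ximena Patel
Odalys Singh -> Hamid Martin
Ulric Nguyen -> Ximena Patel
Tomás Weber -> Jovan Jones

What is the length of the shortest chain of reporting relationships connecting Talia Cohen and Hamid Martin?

7

Talia Cohen is 3 levels below Hiro Yilmaz, and Hamid Martin is 4 levels below Hiro Yilmaz (their lowest common manager). The shortest path runs up from Talia Cohen to Hiro Yilmaz and back down to Hamid Martin: 3 + 4 = 7 links.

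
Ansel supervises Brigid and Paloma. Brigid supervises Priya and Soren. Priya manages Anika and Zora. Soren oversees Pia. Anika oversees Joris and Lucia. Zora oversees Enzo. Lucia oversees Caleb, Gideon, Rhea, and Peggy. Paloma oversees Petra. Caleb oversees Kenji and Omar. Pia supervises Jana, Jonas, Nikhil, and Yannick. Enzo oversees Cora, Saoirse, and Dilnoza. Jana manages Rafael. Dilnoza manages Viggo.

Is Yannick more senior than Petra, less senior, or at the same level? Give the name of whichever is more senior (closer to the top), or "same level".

Yannick is 4 levels below Ansel; Petra is 2. Petra is higher.

Petra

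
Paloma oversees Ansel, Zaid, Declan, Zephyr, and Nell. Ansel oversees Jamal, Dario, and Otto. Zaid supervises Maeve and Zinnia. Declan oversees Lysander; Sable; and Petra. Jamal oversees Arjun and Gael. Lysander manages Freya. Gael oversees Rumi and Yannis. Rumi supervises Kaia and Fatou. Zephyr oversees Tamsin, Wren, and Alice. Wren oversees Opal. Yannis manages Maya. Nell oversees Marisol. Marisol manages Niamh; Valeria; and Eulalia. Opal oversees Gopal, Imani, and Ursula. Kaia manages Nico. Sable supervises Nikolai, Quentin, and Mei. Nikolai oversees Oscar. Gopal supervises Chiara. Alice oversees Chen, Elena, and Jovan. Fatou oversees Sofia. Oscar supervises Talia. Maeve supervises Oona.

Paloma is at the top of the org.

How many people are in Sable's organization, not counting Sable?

5

Sable directly manages Nikolai, Quentin, Mei. Under Nikolai: Oscar, Talia (2). Quentin has no reports. Mei has no reports. So Sable's organization is 3 direct reports plus everyone under them: 3 + 1 + 1 = 5.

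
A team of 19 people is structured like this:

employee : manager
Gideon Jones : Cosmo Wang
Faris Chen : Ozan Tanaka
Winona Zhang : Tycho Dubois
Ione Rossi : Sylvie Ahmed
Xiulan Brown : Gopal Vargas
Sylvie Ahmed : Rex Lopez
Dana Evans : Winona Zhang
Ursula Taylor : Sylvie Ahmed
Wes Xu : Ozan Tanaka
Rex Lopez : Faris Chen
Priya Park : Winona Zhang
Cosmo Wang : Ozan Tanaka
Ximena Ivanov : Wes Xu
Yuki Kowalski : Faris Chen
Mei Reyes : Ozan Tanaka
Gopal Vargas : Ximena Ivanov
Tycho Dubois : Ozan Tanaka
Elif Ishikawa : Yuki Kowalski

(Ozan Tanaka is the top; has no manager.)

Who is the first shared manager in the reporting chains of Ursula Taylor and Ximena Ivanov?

Ursula Taylor's chain of managers is Sylvie Ahmed, Rex Lopez, Faris Chen, Ozan Tanaka. Ximena Ivanov's chain of managers is Wes Xu, Ozan Tanaka. The first manager that appears in both chains is Ozan Tanaka.

Ozan Tanaka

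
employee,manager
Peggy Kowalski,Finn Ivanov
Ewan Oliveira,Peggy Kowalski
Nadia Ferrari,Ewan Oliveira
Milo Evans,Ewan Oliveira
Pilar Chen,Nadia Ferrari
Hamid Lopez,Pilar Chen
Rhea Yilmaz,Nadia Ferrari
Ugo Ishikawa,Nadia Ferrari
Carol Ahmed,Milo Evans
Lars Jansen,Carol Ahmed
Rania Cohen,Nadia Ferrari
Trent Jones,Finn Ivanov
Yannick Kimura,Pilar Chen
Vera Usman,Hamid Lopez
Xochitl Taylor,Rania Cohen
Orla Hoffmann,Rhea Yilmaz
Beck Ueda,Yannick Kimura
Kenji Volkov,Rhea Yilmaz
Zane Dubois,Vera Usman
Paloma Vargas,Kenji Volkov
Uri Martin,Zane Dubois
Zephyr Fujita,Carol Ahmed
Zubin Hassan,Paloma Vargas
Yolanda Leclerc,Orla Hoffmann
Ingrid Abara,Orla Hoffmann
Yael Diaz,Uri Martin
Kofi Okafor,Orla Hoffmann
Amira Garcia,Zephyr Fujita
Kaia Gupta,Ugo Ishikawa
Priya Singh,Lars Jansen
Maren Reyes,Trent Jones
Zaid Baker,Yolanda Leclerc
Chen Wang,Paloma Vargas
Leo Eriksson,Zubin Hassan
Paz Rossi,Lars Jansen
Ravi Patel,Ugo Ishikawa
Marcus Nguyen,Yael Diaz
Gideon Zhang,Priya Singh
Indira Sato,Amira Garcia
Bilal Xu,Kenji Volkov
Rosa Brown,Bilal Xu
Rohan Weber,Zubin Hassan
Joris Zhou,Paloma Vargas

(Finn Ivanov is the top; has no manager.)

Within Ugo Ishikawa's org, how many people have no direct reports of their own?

2

The people in Ugo Ishikawa's organization with no one reporting to them are Ravi Patel, Kaia Gupta. That is 2.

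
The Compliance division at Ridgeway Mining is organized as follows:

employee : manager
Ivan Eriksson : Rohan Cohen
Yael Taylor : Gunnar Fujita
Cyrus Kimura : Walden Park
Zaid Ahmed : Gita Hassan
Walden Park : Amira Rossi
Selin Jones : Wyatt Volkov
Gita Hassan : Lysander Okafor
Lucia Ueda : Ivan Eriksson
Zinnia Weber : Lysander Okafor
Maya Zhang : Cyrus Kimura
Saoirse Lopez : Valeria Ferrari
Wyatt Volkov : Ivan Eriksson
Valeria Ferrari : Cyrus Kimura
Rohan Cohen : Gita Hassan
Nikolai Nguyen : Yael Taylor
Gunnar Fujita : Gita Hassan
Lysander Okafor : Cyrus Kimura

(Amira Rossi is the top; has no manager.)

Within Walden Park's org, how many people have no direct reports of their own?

7

The people in Walden Park's organization with no one reporting to them are Maya Zhang, Zinnia Weber, Zaid Ahmed, Nikolai Nguyen, Lucia Ueda, Selin Jones, Saoirse Lopez. That is 7.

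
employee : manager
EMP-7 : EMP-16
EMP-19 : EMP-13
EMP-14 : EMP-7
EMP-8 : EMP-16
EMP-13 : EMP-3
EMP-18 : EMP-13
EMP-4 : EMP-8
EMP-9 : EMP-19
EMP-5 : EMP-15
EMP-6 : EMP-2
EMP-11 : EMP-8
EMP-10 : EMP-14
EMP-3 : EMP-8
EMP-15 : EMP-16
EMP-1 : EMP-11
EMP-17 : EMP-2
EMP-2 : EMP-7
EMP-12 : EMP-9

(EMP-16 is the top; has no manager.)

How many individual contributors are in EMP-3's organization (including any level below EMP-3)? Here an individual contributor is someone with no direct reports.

The people in EMP-3's organization with no one reporting to them are EMP-18, EMP-12. That is 2.

2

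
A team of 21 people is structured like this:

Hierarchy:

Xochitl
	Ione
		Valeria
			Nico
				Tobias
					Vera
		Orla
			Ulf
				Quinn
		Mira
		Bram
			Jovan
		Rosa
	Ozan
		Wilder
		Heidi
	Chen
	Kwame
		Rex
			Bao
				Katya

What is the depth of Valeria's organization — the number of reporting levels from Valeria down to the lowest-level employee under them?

The longest chain under Valeria runs Valeria → Nico → Tobias → Vera, which is 3 levels below Valeria.

3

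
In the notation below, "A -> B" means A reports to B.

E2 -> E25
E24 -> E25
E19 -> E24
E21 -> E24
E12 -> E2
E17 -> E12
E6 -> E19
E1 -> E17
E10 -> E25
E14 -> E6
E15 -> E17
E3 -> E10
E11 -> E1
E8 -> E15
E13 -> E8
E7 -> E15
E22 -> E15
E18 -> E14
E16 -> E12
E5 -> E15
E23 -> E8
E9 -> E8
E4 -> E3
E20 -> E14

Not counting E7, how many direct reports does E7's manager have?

3

E7 reports to E15. E15's other direct reports are E8, E22, E5 — 3 peers.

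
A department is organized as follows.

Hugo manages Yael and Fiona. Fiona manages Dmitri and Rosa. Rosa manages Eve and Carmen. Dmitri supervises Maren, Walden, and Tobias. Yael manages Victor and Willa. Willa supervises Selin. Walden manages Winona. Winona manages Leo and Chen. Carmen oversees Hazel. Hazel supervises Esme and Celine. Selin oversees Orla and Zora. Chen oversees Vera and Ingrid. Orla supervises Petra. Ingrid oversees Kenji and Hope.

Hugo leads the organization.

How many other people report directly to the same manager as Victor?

Victor reports to Yael. Yael's other direct reports are Willa — 1 peer.

1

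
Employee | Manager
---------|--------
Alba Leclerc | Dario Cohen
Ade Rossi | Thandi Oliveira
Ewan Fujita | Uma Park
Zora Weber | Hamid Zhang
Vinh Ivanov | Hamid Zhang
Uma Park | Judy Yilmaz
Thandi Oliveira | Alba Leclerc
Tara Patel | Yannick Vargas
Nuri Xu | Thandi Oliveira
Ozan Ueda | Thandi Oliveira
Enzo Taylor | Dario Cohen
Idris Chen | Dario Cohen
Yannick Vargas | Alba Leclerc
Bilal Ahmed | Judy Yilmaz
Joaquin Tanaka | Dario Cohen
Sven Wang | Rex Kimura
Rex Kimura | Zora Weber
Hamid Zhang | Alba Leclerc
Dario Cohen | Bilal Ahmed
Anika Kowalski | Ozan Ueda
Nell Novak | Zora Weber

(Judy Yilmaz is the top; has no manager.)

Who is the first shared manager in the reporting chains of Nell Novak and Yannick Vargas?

Nell Novak's chain of managers is Zora Weber, Hamid Zhang, Alba Leclerc, Dario Cohen, Bilal Ahmed, Judy Yilmaz. Yannick Vargas's chain of managers is Alba Leclerc, Dario Cohen, Bilal Ahmed, Judy Yilmaz. The first manager that appears in both chains is Alba Leclerc.

Alba Leclerc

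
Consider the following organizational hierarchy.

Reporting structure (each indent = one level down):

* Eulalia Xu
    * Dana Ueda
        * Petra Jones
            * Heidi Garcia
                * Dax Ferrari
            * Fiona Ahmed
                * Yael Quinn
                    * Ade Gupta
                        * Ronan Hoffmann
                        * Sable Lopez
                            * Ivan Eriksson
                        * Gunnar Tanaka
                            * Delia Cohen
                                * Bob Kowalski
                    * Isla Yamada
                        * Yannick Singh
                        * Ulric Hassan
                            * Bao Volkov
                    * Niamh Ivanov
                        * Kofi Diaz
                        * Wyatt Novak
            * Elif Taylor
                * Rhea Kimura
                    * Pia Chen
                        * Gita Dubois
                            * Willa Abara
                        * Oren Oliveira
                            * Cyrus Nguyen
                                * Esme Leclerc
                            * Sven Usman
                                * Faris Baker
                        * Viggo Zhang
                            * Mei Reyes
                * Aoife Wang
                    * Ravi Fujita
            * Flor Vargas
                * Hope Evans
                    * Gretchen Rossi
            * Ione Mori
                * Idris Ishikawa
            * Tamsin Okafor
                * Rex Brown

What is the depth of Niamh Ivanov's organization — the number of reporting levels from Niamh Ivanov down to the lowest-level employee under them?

1

The longest chain under Niamh Ivanov runs Niamh Ivanov → Wyatt Novak, which is 1 level below Niamh Ivanov.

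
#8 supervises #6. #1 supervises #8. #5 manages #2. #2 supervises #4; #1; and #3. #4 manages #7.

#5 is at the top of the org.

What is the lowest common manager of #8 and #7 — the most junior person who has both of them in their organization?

#2

#8's chain of managers is #1, #2, #5. #7's chain of managers is #4, #2, #5. The first manager that appears in both chains is #2.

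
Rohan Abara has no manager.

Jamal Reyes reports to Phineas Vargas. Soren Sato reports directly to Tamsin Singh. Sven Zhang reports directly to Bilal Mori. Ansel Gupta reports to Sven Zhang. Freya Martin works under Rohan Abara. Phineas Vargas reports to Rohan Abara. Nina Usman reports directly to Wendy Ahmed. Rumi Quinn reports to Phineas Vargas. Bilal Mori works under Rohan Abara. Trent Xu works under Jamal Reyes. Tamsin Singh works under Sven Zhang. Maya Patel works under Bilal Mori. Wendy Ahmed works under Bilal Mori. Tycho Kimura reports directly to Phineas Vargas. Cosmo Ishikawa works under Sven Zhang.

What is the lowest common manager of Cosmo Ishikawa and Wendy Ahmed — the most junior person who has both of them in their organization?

Bilal Mori

Cosmo Ishikawa's chain of managers is Sven Zhang, Bilal Mori, Rohan Abara. Wendy Ahmed's chain of managers is Bilal Mori, Rohan Abara. The first manager that appears in both chains is Bilal Mori.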